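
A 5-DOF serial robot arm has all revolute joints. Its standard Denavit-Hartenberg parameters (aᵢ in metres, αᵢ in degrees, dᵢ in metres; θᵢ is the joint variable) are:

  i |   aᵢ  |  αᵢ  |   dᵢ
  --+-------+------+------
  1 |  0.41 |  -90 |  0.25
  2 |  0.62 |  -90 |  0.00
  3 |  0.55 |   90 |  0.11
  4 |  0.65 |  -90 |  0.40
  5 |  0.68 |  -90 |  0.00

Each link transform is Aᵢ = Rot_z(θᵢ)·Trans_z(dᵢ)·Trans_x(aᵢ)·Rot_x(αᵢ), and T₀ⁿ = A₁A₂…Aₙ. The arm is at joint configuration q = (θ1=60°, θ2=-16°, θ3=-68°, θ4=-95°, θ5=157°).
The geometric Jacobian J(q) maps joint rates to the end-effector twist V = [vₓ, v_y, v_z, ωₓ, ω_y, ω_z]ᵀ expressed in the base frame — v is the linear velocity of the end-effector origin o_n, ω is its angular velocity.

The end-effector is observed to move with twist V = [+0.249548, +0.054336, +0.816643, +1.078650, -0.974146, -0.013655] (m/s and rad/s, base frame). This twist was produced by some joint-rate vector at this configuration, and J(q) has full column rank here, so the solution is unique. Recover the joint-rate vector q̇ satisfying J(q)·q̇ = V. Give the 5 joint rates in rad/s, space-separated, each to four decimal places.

o_n = [0.0701, 1.2381, 0.3604]
J₁: ẑ×o_n = [-1.2381, 0.0701, 0.0000], ω = ẑ
J2: z=[-0.8660, 0.5000, 0.0000] o=[0.2050, 0.3551, 0.2500] → [0.0552, 0.0956, -0.6973, -0.8660, 0.5000, 0.0000]
J3: z=[0.1378, 0.2387, -0.9613] o=[0.5030, 0.8712, 0.4209] → [0.3383, 0.4244, 0.1539, 0.1378, 0.2387, -0.9613]
J4: z=[-0.7701, -0.5846, -0.2556] o=[0.1755, 1.3240, 0.3719] → [-0.0152, 0.0181, 0.0045, -0.7701, -0.5846, -0.2556]
J5: z=[-0.6326, 0.7517, 0.1866] o=[-0.1864, 0.8916, 0.8863] → [-0.4600, -0.2848, -0.4120, -0.6326, 0.7517, 0.1866]
q̇ = J⁺·V = [-0.0230, -0.7970, -0.1530, 0.0350, -0.6900]

-0.0230 -0.7970 -0.1530 0.0350 -0.6900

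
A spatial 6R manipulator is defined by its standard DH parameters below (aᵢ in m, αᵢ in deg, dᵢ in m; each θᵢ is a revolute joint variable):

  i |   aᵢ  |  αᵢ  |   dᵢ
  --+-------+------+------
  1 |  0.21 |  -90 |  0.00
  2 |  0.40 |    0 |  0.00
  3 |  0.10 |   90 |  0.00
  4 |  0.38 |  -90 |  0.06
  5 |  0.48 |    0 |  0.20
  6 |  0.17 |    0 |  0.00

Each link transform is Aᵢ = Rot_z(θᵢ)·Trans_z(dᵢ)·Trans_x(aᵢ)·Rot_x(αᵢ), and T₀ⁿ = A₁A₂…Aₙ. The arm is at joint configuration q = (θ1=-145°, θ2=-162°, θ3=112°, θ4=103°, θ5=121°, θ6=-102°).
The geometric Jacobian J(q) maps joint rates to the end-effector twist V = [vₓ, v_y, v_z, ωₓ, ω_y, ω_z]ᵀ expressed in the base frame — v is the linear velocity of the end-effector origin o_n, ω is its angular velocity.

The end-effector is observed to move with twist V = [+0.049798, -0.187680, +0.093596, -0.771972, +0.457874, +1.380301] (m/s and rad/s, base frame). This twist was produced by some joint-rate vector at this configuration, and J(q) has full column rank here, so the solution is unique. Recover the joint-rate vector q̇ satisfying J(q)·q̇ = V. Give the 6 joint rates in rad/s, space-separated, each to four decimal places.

o_n = [0.1073, -0.2191, -0.2611]
J₁: ẑ×o_n = [0.2191, 0.1073, -0.0000], ω = ẑ
J2: z=[0.5736, -0.8192, 0.0000] o=[-0.1720, -0.1205, 0.0000] → [0.2139, 0.1498, 0.1722, 0.5736, -0.8192, 0.0000]
J3: z=[0.5736, -0.8192, 0.0000] o=[0.1396, 0.0978, 0.1236] → [0.3152, 0.2207, -0.2082, 0.5736, -0.8192, 0.0000]
J4: z=[0.6275, 0.4394, 0.6428] o=[0.0869, 0.0609, 0.2002] → [-0.0227, 0.3026, -0.1846, 0.6275, 0.4394, 0.6428]
J5: z=[0.3840, 0.5435, -0.7464] o=[0.3820, -0.1845, 0.1733] → [-0.2619, 0.3719, 0.1360, 0.3840, 0.5435, -0.7464]
J6: z=[0.3840, 0.5435, -0.7464] o=[0.0332, -0.0798, -0.1979] → [-0.1384, -0.0310, -0.0938, 0.3840, 0.5435, -0.7464]
q̇ = J⁺·V = [0.9490, -0.2490, -0.7000, -0.0060, -0.2830, -0.3000]

0.9490 -0.2490 -0.7000 -0.0060 -0.2830 -0.3000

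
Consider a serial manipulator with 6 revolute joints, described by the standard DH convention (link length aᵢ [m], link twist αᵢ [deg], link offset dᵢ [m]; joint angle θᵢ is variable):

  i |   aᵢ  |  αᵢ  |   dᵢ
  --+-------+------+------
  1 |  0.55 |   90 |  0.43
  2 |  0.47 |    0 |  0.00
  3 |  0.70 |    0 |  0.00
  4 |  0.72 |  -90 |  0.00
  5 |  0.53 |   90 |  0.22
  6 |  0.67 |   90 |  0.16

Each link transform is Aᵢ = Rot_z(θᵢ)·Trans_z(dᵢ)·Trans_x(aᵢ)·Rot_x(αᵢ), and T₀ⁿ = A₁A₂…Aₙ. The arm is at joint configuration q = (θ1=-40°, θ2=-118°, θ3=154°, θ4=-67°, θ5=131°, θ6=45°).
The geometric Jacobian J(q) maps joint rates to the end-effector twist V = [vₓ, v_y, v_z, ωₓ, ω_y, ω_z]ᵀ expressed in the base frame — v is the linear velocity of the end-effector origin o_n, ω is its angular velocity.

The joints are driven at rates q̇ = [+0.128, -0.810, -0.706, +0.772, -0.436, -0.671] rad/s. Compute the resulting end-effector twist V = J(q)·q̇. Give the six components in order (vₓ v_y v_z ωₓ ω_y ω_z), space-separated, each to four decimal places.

o_n = [1.6339, -0.2451, 0.9273]
J₁: ẑ×o_n = [0.2451, 1.6339, -0.0000], ω = ẑ
J2: z=[-0.6428, -0.7660, 0.0000] o=[0.4213, -0.3535, 0.4300] → [-0.3809, 0.3196, 0.8592, -0.6428, -0.7660, 0.0000]
J3: z=[-0.6428, -0.7660, 0.0000] o=[0.2523, -0.2117, 0.0150] → [-0.6988, 0.5864, 1.0798, -0.6428, -0.7660, 0.0000]
J4: z=[-0.6428, -0.7660, 0.0000] o=[0.6861, -0.5757, 0.4265] → [-0.3836, 0.3219, 0.5135, -0.6428, -0.7660, 0.0000]
J5: z=[0.3945, -0.3311, 0.8572] o=[1.1589, -0.9724, 0.0556] → [-0.9120, 0.0633, 0.4442, 0.3945, -0.3311, 0.8572]
J6: z=[0.9173, 0.0867, -0.3887] o=[1.2745, -0.5473, 0.4233] → [0.1612, -0.6020, 0.2460, 0.9173, 0.0867, -0.3887]
V = J·q̇ = [0.8266, 0.1611, -1.4206, -0.3093, 0.6561, 0.0151]

0.8266 0.1611 -1.4206 -0.3093 0.6561 0.0151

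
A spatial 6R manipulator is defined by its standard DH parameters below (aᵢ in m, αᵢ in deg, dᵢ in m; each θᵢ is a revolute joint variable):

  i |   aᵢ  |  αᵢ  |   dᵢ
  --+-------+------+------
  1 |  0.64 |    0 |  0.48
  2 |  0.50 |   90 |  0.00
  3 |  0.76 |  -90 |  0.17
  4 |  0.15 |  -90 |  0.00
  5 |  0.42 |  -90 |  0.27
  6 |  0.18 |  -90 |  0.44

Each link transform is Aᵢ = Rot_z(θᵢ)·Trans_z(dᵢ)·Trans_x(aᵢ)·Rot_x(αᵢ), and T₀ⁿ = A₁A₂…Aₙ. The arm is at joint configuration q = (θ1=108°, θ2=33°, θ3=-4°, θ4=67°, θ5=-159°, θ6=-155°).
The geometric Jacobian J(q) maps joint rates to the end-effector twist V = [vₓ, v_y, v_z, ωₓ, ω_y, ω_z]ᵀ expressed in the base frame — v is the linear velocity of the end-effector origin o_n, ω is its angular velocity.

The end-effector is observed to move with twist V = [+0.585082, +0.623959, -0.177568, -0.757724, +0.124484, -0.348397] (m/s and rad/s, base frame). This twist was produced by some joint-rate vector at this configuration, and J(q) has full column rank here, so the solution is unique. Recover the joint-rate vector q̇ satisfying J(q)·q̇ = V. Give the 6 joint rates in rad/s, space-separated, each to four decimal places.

-0.1760 -0.4480 -0.3290 -0.4590 -0.5750 0.8360

o_n = [-0.9938, 1.2177, 0.9490]
J₁: ẑ×o_n = [-1.2177, -0.9938, 0.0000], ω = ẑ
J2: z=[0.0000, 0.0000, 1.0000] o=[-0.1978, 0.6087, 0.4800] → [-0.6090, -0.7961, 0.0000, 0.0000, 0.0000, 1.0000]
J3: z=[0.6293, 0.7771, 0.0000] o=[-0.5863, 0.9233, 0.4800] → [0.3644, -0.2951, 0.5019, 0.6293, 0.7771, 0.0000]
J4: z=[-0.0542, 0.0439, 0.9976] o=[-1.0686, 1.5326, 0.4270] → [0.3371, 0.1028, 0.0138, -0.0542, 0.0439, 0.9976]
J5: z=[0.4677, -0.8815, 0.0642] o=[-1.2009, 1.4621, 0.4229] → [-0.4481, -0.2328, 0.0682, 0.4677, -0.8815, 0.0642]
J6: z=[-0.3668, -0.1275, 0.9215] o=[-0.7368, 1.4150, 0.6011] → [0.1375, -0.1092, 0.0396, -0.3668, -0.1275, 0.9215]
q̇ = J⁺·V = [-0.1760, -0.4480, -0.3290, -0.4590, -0.5750, 0.8360]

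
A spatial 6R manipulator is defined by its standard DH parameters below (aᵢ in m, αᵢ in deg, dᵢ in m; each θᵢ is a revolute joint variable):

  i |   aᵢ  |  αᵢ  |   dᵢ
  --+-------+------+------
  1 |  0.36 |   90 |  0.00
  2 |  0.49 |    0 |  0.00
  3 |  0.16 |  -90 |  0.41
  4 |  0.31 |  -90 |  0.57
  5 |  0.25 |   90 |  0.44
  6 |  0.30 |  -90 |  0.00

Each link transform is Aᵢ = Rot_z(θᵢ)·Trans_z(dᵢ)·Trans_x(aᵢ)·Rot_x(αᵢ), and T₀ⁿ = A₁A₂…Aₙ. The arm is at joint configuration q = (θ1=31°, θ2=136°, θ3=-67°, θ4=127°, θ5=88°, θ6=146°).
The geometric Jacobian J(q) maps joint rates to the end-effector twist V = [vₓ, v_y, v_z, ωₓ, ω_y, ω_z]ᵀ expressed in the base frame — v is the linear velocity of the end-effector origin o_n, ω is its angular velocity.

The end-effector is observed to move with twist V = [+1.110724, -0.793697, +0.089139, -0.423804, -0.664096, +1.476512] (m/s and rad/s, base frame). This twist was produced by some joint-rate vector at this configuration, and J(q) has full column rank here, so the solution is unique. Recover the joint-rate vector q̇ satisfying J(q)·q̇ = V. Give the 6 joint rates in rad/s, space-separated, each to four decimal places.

0.7600 -0.2180 0.1380 0.9360 -0.0730 -0.5950

o_n = [-0.3339, -0.8168, 0.0662]
J₁: ẑ×o_n = [0.8168, -0.3339, 0.0000], ω = ẑ
J2: z=[0.5150, -0.8572, 0.0000] o=[0.3086, 0.1854, 0.0000] → [-0.0568, -0.0341, -1.0669, 0.5150, -0.8572, 0.0000]
J3: z=[0.5150, -0.8572, 0.0000] o=[0.0064, 0.0039, 0.3404] → [0.2350, 0.1412, -0.7144, 0.5150, -0.8572, 0.0000]
J4: z=[-0.8002, -0.4808, 0.3584] o=[0.2668, -0.3180, 0.4898] → [0.3824, -0.5542, 0.1103, -0.8002, -0.4808, 0.3584]
J5: z=[0.0646, -0.6633, -0.7456] o=[-0.3742, -0.4143, 0.5199] → [0.0008, -0.0007, 0.0007, 0.0646, -0.6633, -0.7456]
J6: z=[-0.6238, 0.5564, -0.5490] o=[-0.1510, -0.5810, 0.0974] → [-0.1467, 0.0810, 0.2488, -0.6238, 0.5564, -0.5490]
q̇ = J⁺·V = [0.7600, -0.2180, 0.1380, 0.9360, -0.0730, -0.5950]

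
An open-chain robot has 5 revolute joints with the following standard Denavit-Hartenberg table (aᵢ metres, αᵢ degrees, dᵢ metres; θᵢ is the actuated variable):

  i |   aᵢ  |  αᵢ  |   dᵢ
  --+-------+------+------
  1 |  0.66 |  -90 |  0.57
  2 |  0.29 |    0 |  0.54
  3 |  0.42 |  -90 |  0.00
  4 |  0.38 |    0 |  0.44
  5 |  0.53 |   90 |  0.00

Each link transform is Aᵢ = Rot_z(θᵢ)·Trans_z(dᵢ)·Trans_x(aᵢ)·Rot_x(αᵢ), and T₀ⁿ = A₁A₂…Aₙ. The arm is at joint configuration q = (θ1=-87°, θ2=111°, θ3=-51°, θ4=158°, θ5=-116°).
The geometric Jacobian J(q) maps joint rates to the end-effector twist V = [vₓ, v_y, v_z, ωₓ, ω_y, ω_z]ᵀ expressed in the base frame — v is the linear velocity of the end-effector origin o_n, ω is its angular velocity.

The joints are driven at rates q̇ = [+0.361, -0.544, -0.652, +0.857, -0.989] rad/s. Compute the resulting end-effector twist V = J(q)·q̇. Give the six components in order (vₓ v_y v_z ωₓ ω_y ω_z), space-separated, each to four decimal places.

o_n = [0.0642, -0.4030, -0.3204]
J₁: ẑ×o_n = [0.4030, 0.0642, -0.0000], ω = ẑ
J2: z=[0.9986, 0.0523, 0.0000] o=[0.0345, -0.6591, 0.5700] → [-0.0466, 0.8892, 0.2542, 0.9986, 0.0523, 0.0000]
J3: z=[0.9986, 0.0523, 0.0000] o=[0.5684, -0.5270, 0.2993] → [-0.0324, 0.6189, 0.1503, 0.9986, 0.0523, 0.0000]
J4: z=[-0.0453, 0.8648, -0.5000] o=[0.5794, -0.7368, -0.0645] → [-0.0545, 0.2460, 0.4304, -0.0453, 0.8648, -0.5000]
J5: z=[-0.0453, 0.8648, -0.5000] o=[0.4080, -0.1878, 0.0207] → [-0.4026, 0.1565, 0.3071, -0.0453, 0.8648, -0.5000]
V = J·q̇ = [0.5435, -0.8080, -0.1712, -1.1884, -0.1768, 0.4270]

0.5435 -0.8080 -0.1712 -1.1884 -0.1768 0.4270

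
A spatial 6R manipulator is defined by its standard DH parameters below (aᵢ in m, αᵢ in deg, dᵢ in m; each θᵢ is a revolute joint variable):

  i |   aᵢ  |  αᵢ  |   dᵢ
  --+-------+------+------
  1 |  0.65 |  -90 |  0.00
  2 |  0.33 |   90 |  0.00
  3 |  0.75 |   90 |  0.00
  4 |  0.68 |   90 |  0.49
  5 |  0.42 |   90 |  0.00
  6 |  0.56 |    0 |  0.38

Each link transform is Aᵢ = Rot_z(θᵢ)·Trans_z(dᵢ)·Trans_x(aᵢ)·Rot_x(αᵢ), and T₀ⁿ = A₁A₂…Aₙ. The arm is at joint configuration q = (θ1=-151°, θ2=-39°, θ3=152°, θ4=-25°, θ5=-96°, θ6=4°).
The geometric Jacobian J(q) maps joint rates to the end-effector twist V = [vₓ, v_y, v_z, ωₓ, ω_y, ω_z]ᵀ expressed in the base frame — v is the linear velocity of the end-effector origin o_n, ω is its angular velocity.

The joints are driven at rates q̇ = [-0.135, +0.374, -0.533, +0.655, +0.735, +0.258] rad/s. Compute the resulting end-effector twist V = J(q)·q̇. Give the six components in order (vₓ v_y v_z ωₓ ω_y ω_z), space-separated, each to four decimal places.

o_n = [-0.1501, -0.1263, -0.5247]
J₁: ẑ×o_n = [0.1263, -0.1501, 0.0000], ω = ẑ
J2: z=[0.4848, -0.8746, 0.0000] o=[-0.5685, -0.3151, 0.0000] → [0.4589, 0.2544, 0.4575, 0.4848, -0.8746, 0.0000]
J3: z=[0.5504, 0.3051, 0.7771] o=[-0.7928, -0.4395, 0.2077] → [-0.4668, 0.9026, -0.0237, 0.5504, 0.3051, 0.7771]
J4: z=[0.1090, -0.9491, 0.2954] o=[-0.1720, -0.4979, -0.2091] → [0.1898, 0.0409, 0.0613, 0.1090, -0.9491, 0.2954]
J5: z=[-0.8487, -0.2436, -0.4695] o=[0.2334, -1.0987, -0.6301] → [0.4309, 0.2695, -0.9186, -0.8487, -0.2436, -0.4695]
J6: z=[-0.5034, 0.0993, 0.8584] o=[0.1651, -0.6935, -0.7170] → [-0.4678, -0.1738, -0.2542, -0.5034, 0.0993, 0.8584]
V = J·q̇ = [0.7237, -0.1857, -0.5169, -0.7943, -1.2648, -0.4793]

0.7237 -0.1857 -0.5169 -0.7943 -1.2648 -0.4793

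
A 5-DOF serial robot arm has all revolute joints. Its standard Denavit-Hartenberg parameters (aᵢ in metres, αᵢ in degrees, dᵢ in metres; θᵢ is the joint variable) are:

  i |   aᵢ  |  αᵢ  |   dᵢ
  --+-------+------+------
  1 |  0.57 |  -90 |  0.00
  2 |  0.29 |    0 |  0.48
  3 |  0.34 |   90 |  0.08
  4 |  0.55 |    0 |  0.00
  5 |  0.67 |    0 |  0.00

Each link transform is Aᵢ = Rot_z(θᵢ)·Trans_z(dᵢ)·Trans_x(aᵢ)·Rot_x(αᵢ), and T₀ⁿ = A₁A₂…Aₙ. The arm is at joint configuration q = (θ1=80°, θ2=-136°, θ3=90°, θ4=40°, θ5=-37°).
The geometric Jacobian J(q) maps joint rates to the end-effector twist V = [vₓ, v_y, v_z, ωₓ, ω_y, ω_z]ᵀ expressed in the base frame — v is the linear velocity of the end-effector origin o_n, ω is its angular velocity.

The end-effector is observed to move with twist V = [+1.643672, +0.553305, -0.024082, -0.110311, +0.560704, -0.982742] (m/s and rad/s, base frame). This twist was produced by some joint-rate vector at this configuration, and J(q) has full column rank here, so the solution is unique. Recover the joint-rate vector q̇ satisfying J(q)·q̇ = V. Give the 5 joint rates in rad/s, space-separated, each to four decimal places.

o_n = [-0.6989, 1.4992, 1.2304]
J₁: ẑ×o_n = [-1.4992, -0.6989, 0.0000], ω = ẑ
J2: z=[-0.9848, 0.1736, 0.0000] o=[0.0990, 0.5613, 0.0000] → [0.2137, 1.2117, -0.7850, -0.9848, 0.1736, 0.0000]
J3: z=[-0.9848, 0.1736, 0.0000] o=[-0.4100, 0.4393, 0.2015] → [0.1787, 1.0133, -0.9936, -0.9848, 0.1736, 0.0000]
J4: z=[-0.1249, -0.7084, 0.6947] o=[-0.4477, 0.6857, 0.4460] → [-1.1207, -0.0765, -0.2795, -0.1249, -0.7084, 0.6947]
J5: z=[-0.1249, -0.7084, 0.6947] o=[-0.7451, 1.0354, 0.7491] → [-0.6631, 0.0922, -0.0252, -0.1249, -0.7084, 0.6947]
q̇ = J⁺·V = [-0.4680, -0.3600, 0.5660, -0.9320, 0.1910]

-0.4680 -0.3600 0.5660 -0.9320 0.1910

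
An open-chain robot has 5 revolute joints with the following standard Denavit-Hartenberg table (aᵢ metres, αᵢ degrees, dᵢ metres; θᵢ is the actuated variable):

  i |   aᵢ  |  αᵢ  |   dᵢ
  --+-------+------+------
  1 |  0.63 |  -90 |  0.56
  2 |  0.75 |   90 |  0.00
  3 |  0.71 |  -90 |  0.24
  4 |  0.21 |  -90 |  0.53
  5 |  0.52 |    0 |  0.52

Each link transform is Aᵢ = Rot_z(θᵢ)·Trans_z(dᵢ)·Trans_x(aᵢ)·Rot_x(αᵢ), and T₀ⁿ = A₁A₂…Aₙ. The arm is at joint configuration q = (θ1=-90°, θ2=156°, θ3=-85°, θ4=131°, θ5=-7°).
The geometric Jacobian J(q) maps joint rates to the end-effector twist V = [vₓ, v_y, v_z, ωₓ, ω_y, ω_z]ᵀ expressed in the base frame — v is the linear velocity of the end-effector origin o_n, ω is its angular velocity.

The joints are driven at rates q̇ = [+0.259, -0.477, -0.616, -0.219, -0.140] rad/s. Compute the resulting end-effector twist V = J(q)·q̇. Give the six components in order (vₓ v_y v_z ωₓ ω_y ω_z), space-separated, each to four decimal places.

o_n = [0.2099, 0.5690, -0.0101]
J₁: ẑ×o_n = [-0.5690, 0.2099, 0.0000], ω = ẑ
J2: z=[1.0000, 0.0000, 0.0000] o=[0.0000, -0.6300, 0.5600] → [-0.0000, 0.5701, 1.1990, 1.0000, 0.0000, 0.0000]
J3: z=[0.0000, -0.4067, -0.9135] o=[0.0000, 0.0552, 0.2549] → [0.5773, -0.1918, 0.0854, 0.0000, -0.4067, -0.9135]
J4: z=[0.0872, 0.9101, -0.4052] o=[-0.7073, 0.0141, 0.0105] → [0.2061, -0.3699, -0.7864, 0.0872, 0.9101, -0.4052]
J5: z=[0.7518, -0.3269, -0.5726] o=[-0.5239, 0.5499, -0.0546] → [-0.0036, -0.4536, 0.2543, 0.7518, -0.3269, -0.5726]
V = J·q̇ = [-0.5476, 0.0451, -0.4879, -0.6013, 0.0970, 0.9906]

-0.5476 0.0451 -0.4879 -0.6013 0.0970 0.9906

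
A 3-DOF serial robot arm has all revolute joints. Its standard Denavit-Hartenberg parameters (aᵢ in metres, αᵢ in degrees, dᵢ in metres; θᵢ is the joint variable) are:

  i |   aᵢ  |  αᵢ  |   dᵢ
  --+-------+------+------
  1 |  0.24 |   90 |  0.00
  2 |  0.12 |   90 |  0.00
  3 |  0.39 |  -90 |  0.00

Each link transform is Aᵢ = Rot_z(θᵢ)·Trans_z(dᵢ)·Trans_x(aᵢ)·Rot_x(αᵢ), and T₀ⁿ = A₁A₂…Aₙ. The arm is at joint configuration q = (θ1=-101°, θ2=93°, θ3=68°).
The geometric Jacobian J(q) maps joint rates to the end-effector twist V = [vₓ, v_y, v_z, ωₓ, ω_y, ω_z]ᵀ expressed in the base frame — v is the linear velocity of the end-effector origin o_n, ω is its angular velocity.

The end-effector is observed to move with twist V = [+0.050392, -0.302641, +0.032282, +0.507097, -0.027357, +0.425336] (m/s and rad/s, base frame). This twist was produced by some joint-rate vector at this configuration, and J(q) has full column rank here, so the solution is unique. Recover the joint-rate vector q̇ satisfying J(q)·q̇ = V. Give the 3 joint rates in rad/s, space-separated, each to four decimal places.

0.4290 -0.5030 -0.0700

o_n = [-0.3981, -0.1529, 0.2657]
J₁: ẑ×o_n = [0.1529, -0.3981, 0.0000], ω = ẑ
J2: z=[-0.9816, 0.1908, 0.0000] o=[-0.0458, -0.2356, 0.0000] → [0.0507, 0.2608, -0.0139, -0.9816, 0.1908, 0.0000]
J3: z=[-0.1905, -0.9803, 0.0523] o=[-0.0446, -0.2294, 0.1198] → [-0.1470, 0.0093, -0.3611, -0.1905, -0.9803, 0.0523]
q̇ = J⁺·V = [0.4290, -0.5030, -0.0700]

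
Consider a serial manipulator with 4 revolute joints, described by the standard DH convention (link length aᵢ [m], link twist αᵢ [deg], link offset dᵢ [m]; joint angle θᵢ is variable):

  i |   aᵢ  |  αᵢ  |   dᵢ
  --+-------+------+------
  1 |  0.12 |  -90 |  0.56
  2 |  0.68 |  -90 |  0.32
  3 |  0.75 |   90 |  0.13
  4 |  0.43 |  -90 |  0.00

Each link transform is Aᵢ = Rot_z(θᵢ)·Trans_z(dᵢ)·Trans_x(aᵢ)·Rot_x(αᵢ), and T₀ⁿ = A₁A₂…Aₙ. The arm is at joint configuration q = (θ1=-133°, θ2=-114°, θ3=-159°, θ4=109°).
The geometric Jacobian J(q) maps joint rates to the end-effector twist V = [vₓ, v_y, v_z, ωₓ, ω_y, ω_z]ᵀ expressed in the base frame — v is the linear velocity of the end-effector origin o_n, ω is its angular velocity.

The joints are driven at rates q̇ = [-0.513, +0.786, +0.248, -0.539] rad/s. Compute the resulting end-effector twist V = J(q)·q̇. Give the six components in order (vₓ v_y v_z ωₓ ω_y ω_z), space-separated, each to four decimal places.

o_n = [0.0084, -0.7807, 0.8792]
J₁: ẑ×o_n = [0.7807, 0.0084, -0.0000], ω = ẑ
J2: z=[0.7314, -0.6820, 0.0000] o=[-0.0818, -0.0878, 0.5600] → [-0.2177, -0.2334, -0.4452, 0.7314, -0.6820, 0.0000]
J3: z=[-0.6230, -0.6681, 0.4067] o=[0.3408, -0.1037, 1.1812] → [0.4771, -0.3234, 0.1997, -0.6230, -0.6681, 0.4067]
J4: z=[-0.7822, 0.5301, -0.3274] o=[0.2622, -0.5822, 0.5944] → [0.0860, 0.3058, 0.2898, -0.7822, 0.5301, -0.3274]
V = J·q̇ = [-0.4996, -0.4328, -0.4566, 0.8419, -0.9875, -0.2357]

-0.4996 -0.4328 -0.4566 0.8419 -0.9875 -0.2357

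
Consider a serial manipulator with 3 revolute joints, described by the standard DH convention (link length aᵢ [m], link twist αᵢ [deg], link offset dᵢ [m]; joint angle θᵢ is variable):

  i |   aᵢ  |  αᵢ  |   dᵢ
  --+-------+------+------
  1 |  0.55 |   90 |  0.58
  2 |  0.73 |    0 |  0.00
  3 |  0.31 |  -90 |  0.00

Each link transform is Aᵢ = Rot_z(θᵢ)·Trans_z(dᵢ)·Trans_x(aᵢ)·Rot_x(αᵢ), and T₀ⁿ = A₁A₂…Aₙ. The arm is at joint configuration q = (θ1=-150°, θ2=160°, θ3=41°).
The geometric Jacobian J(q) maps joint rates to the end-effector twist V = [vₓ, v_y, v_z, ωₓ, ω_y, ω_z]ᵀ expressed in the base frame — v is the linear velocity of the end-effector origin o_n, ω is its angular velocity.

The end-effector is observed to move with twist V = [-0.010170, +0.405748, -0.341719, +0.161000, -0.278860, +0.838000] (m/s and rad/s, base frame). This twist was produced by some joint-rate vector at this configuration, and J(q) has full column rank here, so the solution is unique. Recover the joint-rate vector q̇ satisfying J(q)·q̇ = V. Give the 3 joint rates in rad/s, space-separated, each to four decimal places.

0.8380 0.6340 -0.9560

o_n = [0.3684, 0.2127, 0.7186]
J₁: ẑ×o_n = [-0.2127, 0.3684, 0.0000], ω = ẑ
J2: z=[-0.5000, 0.8660, 0.0000] o=[-0.4763, -0.2750, 0.5800] → [0.1200, 0.0693, -0.9754, -0.5000, 0.8660, 0.0000]
J3: z=[-0.5000, 0.8660, 0.0000] o=[0.1178, 0.0680, 0.8297] → [-0.0962, -0.0555, -0.2894, -0.5000, 0.8660, 0.0000]
q̇ = J⁺·V = [0.8380, 0.6340, -0.9560]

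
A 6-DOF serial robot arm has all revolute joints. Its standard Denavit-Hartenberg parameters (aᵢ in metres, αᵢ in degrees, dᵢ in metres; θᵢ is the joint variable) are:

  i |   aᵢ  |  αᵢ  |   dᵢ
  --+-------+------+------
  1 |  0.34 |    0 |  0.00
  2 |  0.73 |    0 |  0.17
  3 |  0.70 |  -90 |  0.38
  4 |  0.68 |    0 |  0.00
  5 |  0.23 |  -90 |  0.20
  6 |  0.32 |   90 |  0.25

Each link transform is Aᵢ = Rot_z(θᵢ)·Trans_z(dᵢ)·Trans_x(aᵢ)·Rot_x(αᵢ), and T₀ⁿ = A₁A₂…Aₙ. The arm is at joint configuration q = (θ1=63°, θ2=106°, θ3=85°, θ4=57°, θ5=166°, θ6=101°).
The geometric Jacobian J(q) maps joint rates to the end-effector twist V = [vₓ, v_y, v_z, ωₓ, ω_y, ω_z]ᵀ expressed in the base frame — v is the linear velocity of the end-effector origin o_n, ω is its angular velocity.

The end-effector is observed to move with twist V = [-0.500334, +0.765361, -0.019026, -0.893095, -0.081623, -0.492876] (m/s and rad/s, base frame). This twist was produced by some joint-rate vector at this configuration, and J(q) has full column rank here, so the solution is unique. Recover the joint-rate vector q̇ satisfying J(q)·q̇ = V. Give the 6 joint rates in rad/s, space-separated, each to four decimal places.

-0.7810 0.1210 -0.1810 -0.1180 -0.7180 0.4760

o_n = [-0.9799, -0.6003, 0.2778]
J₁: ẑ×o_n = [0.6003, -0.9799, 0.0000], ω = ẑ
J2: z=[0.0000, 0.0000, 1.0000] o=[0.1544, 0.3029, 0.0000] → [0.9033, -1.1343, 0.0000, 0.0000, 0.0000, 1.0000]
J3: z=[0.0000, 0.0000, 1.0000] o=[-0.5622, 0.4422, 0.1700] → [1.0426, -0.4177, 0.0000, 0.0000, 0.0000, 1.0000]
J4: z=[0.9613, -0.2756, 0.0000] o=[-0.7552, -0.2307, 0.5500] → [0.0750, 0.2617, -0.4173, 0.9613, -0.2756, 0.0000]
J5: z=[0.9613, -0.2756, 0.0000] o=[-0.8573, -0.5867, -0.0203] → [-0.0822, -0.2865, -0.0469, 0.9613, -0.2756, 0.0000]
J6: z=[-0.1880, -0.6556, 0.7314] o=[-0.6186, -0.4801, 0.1366] → [-0.0046, -0.2377, -0.2142, -0.1880, -0.6556, 0.7314]
q̇ = J⁺·V = [-0.7810, 0.1210, -0.1810, -0.1180, -0.7180, 0.4760]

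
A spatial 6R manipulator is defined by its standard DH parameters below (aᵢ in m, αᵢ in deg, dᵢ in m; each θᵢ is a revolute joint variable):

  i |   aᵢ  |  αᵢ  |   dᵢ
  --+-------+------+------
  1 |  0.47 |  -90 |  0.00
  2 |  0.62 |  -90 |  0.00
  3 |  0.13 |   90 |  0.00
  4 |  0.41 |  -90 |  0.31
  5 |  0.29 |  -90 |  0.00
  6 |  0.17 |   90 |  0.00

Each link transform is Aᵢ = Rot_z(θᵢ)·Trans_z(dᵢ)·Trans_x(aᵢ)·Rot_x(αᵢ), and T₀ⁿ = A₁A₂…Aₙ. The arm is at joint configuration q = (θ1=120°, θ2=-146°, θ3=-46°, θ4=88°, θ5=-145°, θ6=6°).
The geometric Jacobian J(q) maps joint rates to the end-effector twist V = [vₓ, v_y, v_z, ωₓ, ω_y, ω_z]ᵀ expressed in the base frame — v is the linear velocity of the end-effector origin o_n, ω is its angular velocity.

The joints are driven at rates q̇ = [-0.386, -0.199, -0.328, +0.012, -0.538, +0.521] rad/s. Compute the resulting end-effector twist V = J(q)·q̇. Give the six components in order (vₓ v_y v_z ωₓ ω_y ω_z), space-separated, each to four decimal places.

0.2160 0.1758 -0.1380 -0.3926 -0.3201 -0.3895

o_n = [-0.5531, -0.0529, 0.2016]
J₁: ẑ×o_n = [0.0529, -0.5531, 0.0000], ω = ẑ
J2: z=[-0.8660, -0.5000, 0.0000] o=[-0.2350, 0.4070, 0.0000] → [-0.1008, 0.1746, 0.2393, -0.8660, -0.5000, 0.0000]
J3: z=[-0.2796, 0.4843, 0.8290] o=[0.0220, -0.0381, 0.3467] → [-0.0581, -0.5173, 0.2826, -0.2796, 0.4843, 0.8290]
J4: z=[-0.8998, 0.1691, -0.4022] o=[-0.0216, -0.1497, 0.3972] → [0.0059, 0.0378, 0.0028, -0.8998, 0.1691, -0.4022]
J5: z=[0.3251, 0.8748, -0.3593] o=[-0.4198, 0.0889, 0.6178] → [-0.4150, 0.1832, 0.0705, 0.3251, 0.8748, -0.3593]
J6: z=[-0.9040, 0.3990, 0.1535] o=[-0.5003, 0.0092, 0.3508] → [-0.0500, -0.1430, 0.0771, -0.9040, 0.3990, 0.1535]
V = J·q̇ = [0.2160, 0.1758, -0.1380, -0.3926, -0.3201, -0.3895]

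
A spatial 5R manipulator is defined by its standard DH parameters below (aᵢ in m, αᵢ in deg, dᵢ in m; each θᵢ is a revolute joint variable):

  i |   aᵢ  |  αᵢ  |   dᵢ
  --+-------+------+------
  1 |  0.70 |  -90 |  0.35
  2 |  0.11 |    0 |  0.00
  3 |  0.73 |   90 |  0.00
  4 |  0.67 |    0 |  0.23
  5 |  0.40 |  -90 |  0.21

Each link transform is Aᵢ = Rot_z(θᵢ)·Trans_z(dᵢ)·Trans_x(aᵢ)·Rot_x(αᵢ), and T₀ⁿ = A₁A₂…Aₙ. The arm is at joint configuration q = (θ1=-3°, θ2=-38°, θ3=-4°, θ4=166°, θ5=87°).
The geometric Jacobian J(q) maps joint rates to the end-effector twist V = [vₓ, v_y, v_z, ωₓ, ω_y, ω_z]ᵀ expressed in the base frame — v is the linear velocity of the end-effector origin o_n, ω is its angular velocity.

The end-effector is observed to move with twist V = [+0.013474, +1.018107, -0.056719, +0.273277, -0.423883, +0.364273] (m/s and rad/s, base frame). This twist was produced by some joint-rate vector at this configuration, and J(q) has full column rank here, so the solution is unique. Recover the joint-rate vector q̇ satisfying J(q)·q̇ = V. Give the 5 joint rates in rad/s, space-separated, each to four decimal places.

o_n = [0.4526, -0.2445, 0.7199]
J₁: ẑ×o_n = [0.2445, 0.4526, -0.0000], ω = ẑ
J2: z=[0.0523, 0.9986, 0.0000] o=[0.6990, -0.0366, 0.3500] → [0.3694, -0.0194, 0.2353, 0.0523, 0.9986, 0.0000]
J3: z=[0.0523, 0.9986, 0.0000] o=[0.7856, -0.0412, 0.4177] → [0.3018, -0.0158, 0.3219, 0.0523, 0.9986, 0.0000]
J4: z=[-0.6682, 0.0350, 0.7431] o=[1.3274, -0.0696, 0.9062] → [0.1234, -0.7746, 0.1475, -0.6682, 0.0350, 0.7431]
J5: z=[-0.6682, 0.0350, 0.7431] o=[0.6997, 0.1256, 0.6421] → [0.2778, -0.1317, 0.2560, -0.6682, 0.0350, 0.7431]
q̇ = J⁺·V = [0.6920, -0.9270, 0.5180, -0.9910, 0.5500]

0.6920 -0.9270 0.5180 -0.9910 0.5500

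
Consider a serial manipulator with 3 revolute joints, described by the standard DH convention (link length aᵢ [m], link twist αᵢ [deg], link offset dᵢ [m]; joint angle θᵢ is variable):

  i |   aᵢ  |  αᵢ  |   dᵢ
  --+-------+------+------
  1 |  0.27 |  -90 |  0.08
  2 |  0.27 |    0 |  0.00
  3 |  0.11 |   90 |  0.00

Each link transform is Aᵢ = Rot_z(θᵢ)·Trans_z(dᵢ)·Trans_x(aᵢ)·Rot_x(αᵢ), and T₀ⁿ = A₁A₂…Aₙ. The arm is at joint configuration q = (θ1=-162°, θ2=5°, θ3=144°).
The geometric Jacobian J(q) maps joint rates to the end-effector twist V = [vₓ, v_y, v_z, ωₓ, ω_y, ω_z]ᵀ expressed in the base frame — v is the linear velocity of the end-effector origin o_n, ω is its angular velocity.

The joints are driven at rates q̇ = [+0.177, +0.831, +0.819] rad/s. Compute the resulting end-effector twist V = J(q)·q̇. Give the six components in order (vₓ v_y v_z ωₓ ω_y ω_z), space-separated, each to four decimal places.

0.1318 -0.0399 -0.0679 0.5099 -1.5692 0.1770

o_n = [-0.4229, -0.1374, -0.0002]
J₁: ẑ×o_n = [0.1374, -0.4229, 0.0000], ω = ẑ
J2: z=[0.3090, -0.9511, 0.0000] o=[-0.2568, -0.0834, 0.0800] → [0.0763, 0.0248, -0.1747, 0.3090, -0.9511, 0.0000]
J3: z=[0.3090, -0.9511, 0.0000] o=[-0.5126, -0.1666, 0.0565] → [0.0539, 0.0175, 0.0943, 0.3090, -0.9511, 0.0000]
V = J·q̇ = [0.1318, -0.0399, -0.0679, 0.5099, -1.5692, 0.1770]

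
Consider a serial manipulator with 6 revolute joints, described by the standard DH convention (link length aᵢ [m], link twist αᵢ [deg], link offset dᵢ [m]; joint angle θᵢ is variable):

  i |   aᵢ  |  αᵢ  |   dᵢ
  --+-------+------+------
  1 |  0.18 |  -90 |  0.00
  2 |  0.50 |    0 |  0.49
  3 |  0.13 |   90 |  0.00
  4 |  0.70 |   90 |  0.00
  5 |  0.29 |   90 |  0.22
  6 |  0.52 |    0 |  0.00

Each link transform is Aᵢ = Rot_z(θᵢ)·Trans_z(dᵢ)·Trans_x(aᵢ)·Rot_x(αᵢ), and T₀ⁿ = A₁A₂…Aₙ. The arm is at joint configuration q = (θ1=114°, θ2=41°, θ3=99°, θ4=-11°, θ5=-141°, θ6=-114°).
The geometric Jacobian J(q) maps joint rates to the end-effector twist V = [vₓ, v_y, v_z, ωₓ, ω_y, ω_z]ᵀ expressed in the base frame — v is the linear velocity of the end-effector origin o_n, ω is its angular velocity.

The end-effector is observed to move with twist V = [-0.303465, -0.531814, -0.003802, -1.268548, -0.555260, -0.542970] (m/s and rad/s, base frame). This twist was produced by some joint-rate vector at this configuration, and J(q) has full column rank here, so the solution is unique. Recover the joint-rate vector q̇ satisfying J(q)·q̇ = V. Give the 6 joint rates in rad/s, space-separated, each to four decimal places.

0.2010 0.4610 0.0150 0.9330 -0.9820 -0.4600

o_n = [-0.5276, -0.3354, -0.8082]
J₁: ẑ×o_n = [0.3354, -0.5276, 0.0000], ω = ẑ
J2: z=[-0.9135, -0.4067, 0.0000] o=[-0.0732, 0.1644, 0.0000] → [0.3287, -0.7383, 0.2718, -0.9135, -0.4067, 0.0000]
J3: z=[-0.9135, -0.4067, 0.0000] o=[-0.6743, 0.3099, -0.3280] → [0.1953, -0.4387, 0.6491, -0.9135, -0.4067, 0.0000]
J4: z=[-0.2614, 0.5872, -0.7660] o=[-0.6338, 0.2189, -0.4116] → [-0.6575, -0.1850, 0.0826, -0.2614, 0.5872, -0.7660]
J5: z=[0.8373, 0.5328, 0.1226] o=[-0.2977, -0.2077, -0.8533] → [0.0397, -0.0659, 0.0156, 0.8373, 0.5328, 0.1226]
J6: z=[-0.5054, 0.8398, -0.1982] o=[-0.1740, -0.0603, -0.5443] → [-0.2762, -0.0633, 0.4360, -0.5054, 0.8398, -0.1982]
q̇ = J⁺·V = [0.2010, 0.4610, 0.0150, 0.9330, -0.9820, -0.4600]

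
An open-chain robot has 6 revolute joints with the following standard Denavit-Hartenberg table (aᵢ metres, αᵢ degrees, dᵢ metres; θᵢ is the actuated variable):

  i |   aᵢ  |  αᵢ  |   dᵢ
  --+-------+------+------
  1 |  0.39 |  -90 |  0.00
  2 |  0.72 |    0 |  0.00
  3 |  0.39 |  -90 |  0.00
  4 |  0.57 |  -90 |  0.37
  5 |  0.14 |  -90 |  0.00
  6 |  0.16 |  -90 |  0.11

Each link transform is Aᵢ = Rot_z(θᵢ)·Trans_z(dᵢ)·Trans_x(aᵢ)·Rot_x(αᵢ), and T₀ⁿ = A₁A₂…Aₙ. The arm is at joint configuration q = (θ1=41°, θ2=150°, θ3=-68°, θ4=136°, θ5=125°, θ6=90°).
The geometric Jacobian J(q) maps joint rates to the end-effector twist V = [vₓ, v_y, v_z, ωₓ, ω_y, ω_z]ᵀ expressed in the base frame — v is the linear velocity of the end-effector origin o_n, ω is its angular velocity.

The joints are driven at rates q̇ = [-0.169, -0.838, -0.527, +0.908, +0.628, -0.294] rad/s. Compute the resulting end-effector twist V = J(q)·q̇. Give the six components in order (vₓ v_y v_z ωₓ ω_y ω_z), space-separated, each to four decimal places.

0.1675 0.5286 -0.6111 0.0923 -1.3515 0.3317

o_n = [-0.1342, -0.6369, -0.6159]
J₁: ẑ×o_n = [0.6369, -0.1342, 0.0000], ω = ẑ
J2: z=[-0.6561, 0.7547, 0.0000] o=[0.2943, 0.2559, 0.0000] → [-0.4649, -0.4041, 0.9091, -0.6561, 0.7547, 0.0000]
J3: z=[-0.6561, 0.7547, 0.0000] o=[-0.1763, -0.1532, -0.3600] → [-0.1932, -0.1679, 0.2856, -0.6561, 0.7547, 0.0000]
J4: z=[-0.7474, -0.6497, -0.1392] o=[-0.1353, -0.1176, -0.7462] → [-0.1569, 0.0972, 0.3889, -0.7474, -0.6497, -0.1392]
J5: z=[-0.5449, 0.4795, 0.6879] o=[-0.1951, -0.6943, -0.3917] → [-0.1470, -0.0803, -0.0605, -0.5449, 0.4795, 0.6879]
J6: z=[-0.7401, 0.1106, -0.6633] o=[-0.1399, -0.5724, -0.4329] → [-0.0631, -0.1393, 0.0471, -0.7401, 0.1106, -0.6633]
V = J·q̇ = [0.1675, 0.5286, -0.6111, 0.0923, -1.3515, 0.3317]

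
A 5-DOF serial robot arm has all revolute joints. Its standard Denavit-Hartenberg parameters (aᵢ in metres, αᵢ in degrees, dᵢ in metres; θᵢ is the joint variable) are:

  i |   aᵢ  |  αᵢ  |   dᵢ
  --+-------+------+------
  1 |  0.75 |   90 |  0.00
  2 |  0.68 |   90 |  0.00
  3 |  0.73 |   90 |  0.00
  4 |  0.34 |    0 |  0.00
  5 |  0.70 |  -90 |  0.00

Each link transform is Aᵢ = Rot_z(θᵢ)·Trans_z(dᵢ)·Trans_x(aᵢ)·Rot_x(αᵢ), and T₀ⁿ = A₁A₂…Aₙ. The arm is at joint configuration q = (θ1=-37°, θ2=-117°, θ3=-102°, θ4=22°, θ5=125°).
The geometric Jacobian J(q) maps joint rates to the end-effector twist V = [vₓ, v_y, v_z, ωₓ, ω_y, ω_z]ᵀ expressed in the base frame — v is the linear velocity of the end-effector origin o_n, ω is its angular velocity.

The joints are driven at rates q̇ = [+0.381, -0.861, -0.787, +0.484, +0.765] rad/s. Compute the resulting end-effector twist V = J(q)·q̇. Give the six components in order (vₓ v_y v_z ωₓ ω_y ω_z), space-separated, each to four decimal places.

-0.1898 -0.5946 0.5698 1.3649 -0.2756 1.1123

o_n = [0.2948, 0.3390, -0.2901]
J₁: ẑ×o_n = [-0.3390, 0.2948, 0.0000], ω = ẑ
J2: z=[-0.6018, -0.7986, 0.0000] o=[0.5990, -0.4514, 0.0000] → [0.2317, -0.1746, -0.7186, -0.6018, -0.7986, 0.0000]
J3: z=[-0.7116, 0.5362, 0.4540] o=[0.3524, -0.2656, -0.6059] → [-0.1052, 0.1985, -0.3993, -0.7116, 0.5362, 0.4540]
J4: z=[0.2295, -0.4333, 0.8715] o=[0.8372, 0.2632, -0.4707] → [-0.1443, -0.5142, -0.2176, 0.2295, -0.4333, 0.8715]
J5: z=[0.2295, -0.4333, 0.8715] o=[0.9559, 0.5599, -0.3544] → [0.1646, -0.5910, -0.3372, 0.2295, -0.4333, 0.8715]
V = J·q̇ = [-0.1898, -0.5946, 0.5698, 1.3649, -0.2756, 1.1123]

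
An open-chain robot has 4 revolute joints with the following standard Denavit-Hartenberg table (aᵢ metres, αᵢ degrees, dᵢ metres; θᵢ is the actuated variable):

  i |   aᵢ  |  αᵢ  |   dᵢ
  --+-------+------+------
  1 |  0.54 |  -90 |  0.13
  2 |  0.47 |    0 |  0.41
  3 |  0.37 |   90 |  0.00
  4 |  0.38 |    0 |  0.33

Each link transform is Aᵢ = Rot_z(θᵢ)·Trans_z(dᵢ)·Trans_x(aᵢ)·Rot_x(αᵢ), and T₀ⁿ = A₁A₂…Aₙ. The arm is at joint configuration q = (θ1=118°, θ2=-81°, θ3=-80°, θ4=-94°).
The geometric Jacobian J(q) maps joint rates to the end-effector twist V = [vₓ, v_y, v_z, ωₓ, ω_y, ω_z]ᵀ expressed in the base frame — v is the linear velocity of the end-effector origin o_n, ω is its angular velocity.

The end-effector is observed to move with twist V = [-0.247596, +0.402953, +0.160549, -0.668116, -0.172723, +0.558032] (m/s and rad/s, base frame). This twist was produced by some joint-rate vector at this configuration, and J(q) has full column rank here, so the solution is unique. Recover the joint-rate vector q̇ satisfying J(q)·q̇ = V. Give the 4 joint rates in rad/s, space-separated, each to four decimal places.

0.0900 0.9300 -0.2590 -0.4950

o_n = [-0.1124, 0.1456, 0.3940]
J₁: ẑ×o_n = [-0.1456, -0.1124, 0.0000], ω = ẑ
J2: z=[-0.8829, -0.4695, 0.0000] o=[-0.2535, 0.4768, 0.1300] → [-0.1240, 0.2331, 0.3587, -0.8829, -0.4695, 0.0000]
J3: z=[-0.8829, -0.4695, 0.0000] o=[-0.6500, 0.3492, 0.5942] → [0.0940, -0.1768, 0.4322, -0.8829, -0.4695, 0.0000]
J4: z=[0.1528, -0.2875, -0.9455] o=[-0.4858, 0.0403, 0.7147] → [0.1917, -0.3040, 0.1234, 0.1528, -0.2875, -0.9455]
q̇ = J⁺·V = [0.0900, 0.9300, -0.2590, -0.4950]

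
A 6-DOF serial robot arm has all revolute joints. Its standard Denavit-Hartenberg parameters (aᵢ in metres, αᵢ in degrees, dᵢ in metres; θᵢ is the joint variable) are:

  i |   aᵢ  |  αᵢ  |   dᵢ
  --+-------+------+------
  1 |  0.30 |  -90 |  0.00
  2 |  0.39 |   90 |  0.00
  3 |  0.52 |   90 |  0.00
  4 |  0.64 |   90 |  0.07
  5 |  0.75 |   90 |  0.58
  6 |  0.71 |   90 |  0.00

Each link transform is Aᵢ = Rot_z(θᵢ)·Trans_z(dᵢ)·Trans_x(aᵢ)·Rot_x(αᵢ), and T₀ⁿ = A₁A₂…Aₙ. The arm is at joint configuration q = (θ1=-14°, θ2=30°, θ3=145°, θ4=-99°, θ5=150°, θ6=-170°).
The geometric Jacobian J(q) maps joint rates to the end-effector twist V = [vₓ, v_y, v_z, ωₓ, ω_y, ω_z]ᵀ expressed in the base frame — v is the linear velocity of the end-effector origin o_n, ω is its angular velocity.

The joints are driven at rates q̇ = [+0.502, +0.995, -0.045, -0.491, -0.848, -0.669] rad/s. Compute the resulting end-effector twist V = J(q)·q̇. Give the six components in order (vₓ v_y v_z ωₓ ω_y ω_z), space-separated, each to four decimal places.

o_n = [0.4461, -0.0451, -0.6803]
J₁: ẑ×o_n = [0.0451, 0.4461, -0.0000], ω = ẑ
J2: z=[0.2419, 0.9703, 0.0000] o=[0.2911, -0.0726, 0.0000] → [-0.6601, 0.1646, -0.1438, 0.2419, 0.9703, 0.0000]
J3: z=[0.4851, -0.1210, 0.8660] o=[0.6188, -0.1543, -0.1950] → [-0.0359, 0.0859, 0.0321, 0.4851, -0.1210, 0.8660]
J4: z=[0.6801, 0.6746, -0.2868] o=[0.3330, 0.2244, 0.0180] → [-0.5483, 0.4425, -0.2596, 0.6801, 0.6746, -0.2868]
J5: z=[0.6187, -0.7381, -0.2691] o=[0.1290, 0.2751, -0.5905] → [-0.0199, -0.0298, 0.0360, 0.6187, -0.7381, -0.2691]
J6: z=[0.3924, 0.5870, -0.7081] o=[0.9983, 0.0964, -0.2569] → [-0.3487, 0.5571, 0.2686, 0.3924, 0.5870, -0.7081]
V = J·q̇ = [-0.1131, -0.1808, -0.2273, -0.9023, 0.8728, 1.3057]

-0.1131 -0.1808 -0.2273 -0.9023 0.8728 1.3057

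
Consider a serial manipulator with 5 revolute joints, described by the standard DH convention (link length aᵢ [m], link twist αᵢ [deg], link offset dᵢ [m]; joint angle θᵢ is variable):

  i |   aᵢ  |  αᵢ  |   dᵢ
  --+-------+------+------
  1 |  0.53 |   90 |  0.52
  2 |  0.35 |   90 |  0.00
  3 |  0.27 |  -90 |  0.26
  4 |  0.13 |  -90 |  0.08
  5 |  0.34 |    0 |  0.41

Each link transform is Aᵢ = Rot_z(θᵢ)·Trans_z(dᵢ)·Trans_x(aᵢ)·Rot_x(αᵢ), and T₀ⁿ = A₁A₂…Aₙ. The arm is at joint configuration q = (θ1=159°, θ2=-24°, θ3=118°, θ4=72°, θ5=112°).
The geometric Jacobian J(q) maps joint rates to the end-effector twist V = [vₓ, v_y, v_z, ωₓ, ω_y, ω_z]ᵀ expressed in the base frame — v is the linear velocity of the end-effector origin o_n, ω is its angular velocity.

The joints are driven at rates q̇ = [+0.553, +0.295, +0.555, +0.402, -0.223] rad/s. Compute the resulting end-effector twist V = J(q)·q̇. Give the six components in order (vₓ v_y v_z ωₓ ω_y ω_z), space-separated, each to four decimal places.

-0.2593 -0.3725 0.0531 0.7297 0.0343 0.1679

o_n = [-0.9666, 0.3767, 0.1509]
J₁: ẑ×o_n = [-0.3767, -0.9666, 0.0000], ω = ẑ
J2: z=[0.3584, 0.9336, 0.0000] o=[-0.4948, 0.1899, 0.5200] → [-0.3446, 0.1323, 0.5074, 0.3584, 0.9336, 0.0000]
J3: z=[0.3797, -0.1458, -0.9135] o=[-0.7933, 0.3045, 0.3776] → [0.0990, 0.2444, 0.0021, 0.3797, -0.1458, -0.9135]
J4: z=[0.5848, -0.7274, 0.3591] o=[-0.5010, 0.4477, 0.1917] → [0.0551, -0.1434, -0.3801, 0.5848, -0.7274, 0.3591]
J5: z=[-0.7991, -0.5927, 0.1007] o=[-0.4724, 0.4345, 0.3410] → [0.1185, -0.2017, -0.2468, -0.7991, -0.5927, 0.1007]
V = J·q̇ = [-0.2593, -0.3725, 0.0531, 0.7297, 0.0343, 0.1679]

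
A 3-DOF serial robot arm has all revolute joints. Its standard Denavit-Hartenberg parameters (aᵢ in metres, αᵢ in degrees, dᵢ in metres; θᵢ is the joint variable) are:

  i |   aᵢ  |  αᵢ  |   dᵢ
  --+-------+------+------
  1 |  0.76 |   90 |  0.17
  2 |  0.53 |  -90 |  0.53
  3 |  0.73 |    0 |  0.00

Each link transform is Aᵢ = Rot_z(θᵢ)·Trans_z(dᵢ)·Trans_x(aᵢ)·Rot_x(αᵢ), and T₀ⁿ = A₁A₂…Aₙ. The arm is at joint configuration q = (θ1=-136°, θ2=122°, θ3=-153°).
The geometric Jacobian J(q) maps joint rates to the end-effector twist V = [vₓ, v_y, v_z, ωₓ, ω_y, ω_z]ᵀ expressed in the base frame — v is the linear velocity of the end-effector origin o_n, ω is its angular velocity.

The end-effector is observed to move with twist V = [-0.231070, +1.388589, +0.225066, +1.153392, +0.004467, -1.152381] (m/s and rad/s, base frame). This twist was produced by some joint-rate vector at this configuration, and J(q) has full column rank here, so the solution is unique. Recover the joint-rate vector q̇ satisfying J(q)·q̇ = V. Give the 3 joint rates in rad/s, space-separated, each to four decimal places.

-0.6320 -0.7980 0.9820

o_n = [-1.1910, 0.0474, 0.0679]
J₁: ẑ×o_n = [-0.0474, -1.1910, 0.0000], ω = ẑ
J2: z=[-0.6947, 0.7193, 0.0000] o=[-0.5467, -0.5279, 0.1700] → [-0.0735, -0.0709, 0.0638, -0.6947, 0.7193, 0.0000]
J3: z=[0.6100, 0.5891, -0.5299] o=[-0.7128, 0.0484, 0.6195] → [-0.3255, 0.5899, 0.2811, 0.6100, 0.5891, -0.5299]
q̇ = J⁺·V = [-0.6320, -0.7980, 0.9820]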